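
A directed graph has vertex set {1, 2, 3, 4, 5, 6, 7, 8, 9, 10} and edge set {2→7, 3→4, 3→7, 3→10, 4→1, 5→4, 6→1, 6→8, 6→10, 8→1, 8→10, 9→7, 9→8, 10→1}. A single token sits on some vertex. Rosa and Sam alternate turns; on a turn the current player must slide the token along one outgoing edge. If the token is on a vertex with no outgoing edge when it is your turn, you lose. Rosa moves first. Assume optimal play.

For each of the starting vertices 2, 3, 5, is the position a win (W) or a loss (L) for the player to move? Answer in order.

2: W, 3: W, 5: L

Work bottom-up. With no move the player to move loses. Otherwise the position is W if at least one move leads to an L position for the opponent, and L if every move leads to a W.
Every edge goes from a vertex to one that appears earlier in the order 7, 1, 4, 10, 8, 6, 2, 9, 3, 5, so processing vertices in that order labels each vertex after all of its successors.
7: no outgoing edge → L
1: no outgoing edge → L
4: W (go to 1, an L position)
10: W (go to 1, an L position)
8: W (go to 1, an L position)
6: W (go to 1, an L position)
2: W (go to 7, an L position)
9: W (go to 7, an L position)
3: W (go to 7, an L position)
5: L (sole option 4(W) is W)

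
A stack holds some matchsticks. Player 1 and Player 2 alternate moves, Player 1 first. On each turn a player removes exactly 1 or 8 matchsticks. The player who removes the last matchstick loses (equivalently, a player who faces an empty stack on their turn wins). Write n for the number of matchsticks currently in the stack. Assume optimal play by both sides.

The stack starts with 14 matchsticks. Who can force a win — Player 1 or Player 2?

Player 2 wins.

Label each position W (a win for the player to move) or L (a loss). A position with no legal move is W; any other position is W exactly when some move reaches an L, and L when every move reaches a W.
n=0: no move; the opponent has just taken the last matchstick and therefore loses → W
n=1: the only move is to 0(W), a W ⇒ L
n=2: can move to 1, which is L ⇒ W
n=3: the only move is to 2(W), a W ⇒ L
n=4: can move to 3, which is L ⇒ W
n=5: the only move is to 4(W), a W ⇒ L
n=6: can move to 5, which is L ⇒ W
n=7: the only move is to 6(W), a W ⇒ L
n=8: can move to 7, which is L ⇒ W
n=9: can move to 1, which is L ⇒ W
n=10: moves to 9(W), 2(W); every one is W ⇒ L
n=11: can move to 10, which is L ⇒ W
n=12: moves to 11(W), 4(W); every one is W ⇒ L
n=13: can move to 12, which is L ⇒ W
n=14: moves to 13(W), 6(W); every one is W ⇒ L
Every move from 14 reaches a W position, so the mover loses.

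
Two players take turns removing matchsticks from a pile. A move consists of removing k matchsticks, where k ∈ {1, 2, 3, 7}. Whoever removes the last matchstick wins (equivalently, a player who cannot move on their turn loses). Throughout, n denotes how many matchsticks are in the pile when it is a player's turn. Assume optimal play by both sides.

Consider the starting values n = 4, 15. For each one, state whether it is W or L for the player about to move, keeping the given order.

4: L, 15: W

Positions with no move are L. A position that does have a move is losing for the player to move precisely when every available move leads to a winning position for the opponent. Fill in the labels:
n=0: no move → L
n=1: W (go to 0, an L position)
n=2: W (go to 0, an L position)
n=3: W (go to 0, an L position)
n=4: L (options 3(W), 2(W), 1(W) are all W)
n=5: W (go to 4, an L position)
n=6: W (go to 4, an L position)
n=7: W (go to 4, an L position)
n=8: L (options 7(W), 6(W), 5(W), 1(W) are all W)
n=9: W (go to 8, an L position)
n=10: W (go to 8, an L position)
n=11: W (go to 8, an L position)
n=12: L (options 11(W), 10(W), 9(W), 5(W) are all W)
n=13: W (go to 12, an L position)
n=14: W (go to 12, an L position)
n=15: W (go to 12, an L position)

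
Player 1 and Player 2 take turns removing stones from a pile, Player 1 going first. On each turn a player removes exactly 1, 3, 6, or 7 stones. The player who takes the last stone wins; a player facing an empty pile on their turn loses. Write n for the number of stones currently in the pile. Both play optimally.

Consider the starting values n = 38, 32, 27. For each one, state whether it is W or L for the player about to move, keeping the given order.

38: L, 32: W, 27: W

Work bottom-up. With no move the player to move loses. Otherwise the position is W if at least one move leads to an L position for the opponent, and L if every move leads to a W.
n=0: no move → L
n=1: reaches L-position 0 → W
n=2: only reaches 1(W), which is W → L
n=3: reaches L-position 2 → W
n=4: only reaches 3(W), 1(W), all W → L
n=5: reaches L-position 4 → W
n=6: reaches L-position 0 → W
n=7: reaches L-position 4 → W
n=8: reaches L-position 2 → W
n=9: reaches L-position 2 → W
n=10: reaches L-position 4 → W
n=11: reaches L-position 4 → W
n=12: only reaches 11(W), 9(W), 6(W), 5(W), all W → L
n=13: reaches L-position 12 → W
n=14: only reaches 13(W), 11(W), 8(W), 7(W), all W → L
n=15: reaches L-position 14 → W
n=16: only reaches 15(W), 13(W), 10(W), 9(W), all W → L
n=17: reaches L-position 16 → W
n=18: reaches L-position 12 → W
n=19: reaches L-position 16 → W
n=20: reaches L-position 14 → W
n=21: reaches L-position 14 → W
n=22: reaches L-position 16 → W
n=23: reaches L-position 16 → W
n=24: only reaches 23(W), 21(W), 18(W), 17(W), all W → L
n=25: reaches L-position 24 → W
n=26: only reaches 25(W), 23(W), 20(W), 19(W), all W → L
n=27: reaches L-position 26 → W
n=28: only reaches 27(W), 25(W), 22(W), 21(W), all W → L
n=29: reaches L-position 28 → W
n=30: reaches L-position 24 → W
n=31: reaches L-position 28 → W
n=32: reaches L-position 26 → W
n=33: reaches L-position 26 → W
n=34: reaches L-position 28 → W
n=35: reaches L-position 28 → W
n=36: only reaches 35(W), 33(W), 30(W), 29(W), all W → L
n=37: reaches L-position 36 → W
n=38: only reaches 37(W), 35(W), 32(W), 31(W), all W → L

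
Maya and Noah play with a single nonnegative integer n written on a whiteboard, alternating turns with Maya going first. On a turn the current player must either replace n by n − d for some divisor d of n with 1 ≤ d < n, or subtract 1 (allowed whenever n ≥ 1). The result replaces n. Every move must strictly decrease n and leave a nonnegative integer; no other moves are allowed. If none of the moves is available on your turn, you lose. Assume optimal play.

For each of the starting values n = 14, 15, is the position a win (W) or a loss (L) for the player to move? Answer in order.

Compute win/loss labels from the base case upward. A position with no move is L. Any other position is W if it can reach an L in one move, else L.
n=0: no move → L
n=1: W (go to 0, an L position)
n=2: L (sole option 1(W) is W)
n=3: W (go to 2, an L position)
n=4: W (go to 2, an L position)
n=5: L (sole option 4(W) is W)
n=6: W (go to 5, an L position)
n=7: L (sole option 6(W) is W)
n=8: W (go to 7, an L position)
n=9: L (options 6(W), 8(W) are all W)
n=10: W (go to 5, an L position)
n=11: L (sole option 10(W) is W)
n=12: W (go to 9, an L position)
n=13: L (sole option 12(W) is W)
n=14: W (go to 7, an L position)
n=15: L (options 10(W), 12(W), 14(W) are all W)

14: W, 15: L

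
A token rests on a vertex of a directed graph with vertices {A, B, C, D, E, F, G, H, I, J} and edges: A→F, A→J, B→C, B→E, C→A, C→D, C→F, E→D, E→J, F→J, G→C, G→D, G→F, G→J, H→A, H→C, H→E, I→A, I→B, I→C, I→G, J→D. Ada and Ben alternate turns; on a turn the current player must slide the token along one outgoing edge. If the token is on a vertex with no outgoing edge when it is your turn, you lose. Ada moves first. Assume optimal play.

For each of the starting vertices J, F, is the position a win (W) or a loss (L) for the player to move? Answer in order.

Use the standard recursion: the mover loses at a terminal position; elsewhere, the mover wins exactly when some move hands the opponent an L position.
Every edge goes from a vertex to one that appears earlier in the order D, J, E, F, A, C, G, B, I, H, so processing vertices in that order labels each vertex after all of its successors.
D: no outgoing edge → L
J: →D(L), so W
E: →D(L), so W
F: →J(W) only, which is W, so L
A: →F(L), so W
C: →F(L), so W
G: →F(L), so W
B: →C(W), E(W) — all W, so L
I: →B(L), so W
H: →C(W), A(W), E(W) — all W, so L

J: W, F: L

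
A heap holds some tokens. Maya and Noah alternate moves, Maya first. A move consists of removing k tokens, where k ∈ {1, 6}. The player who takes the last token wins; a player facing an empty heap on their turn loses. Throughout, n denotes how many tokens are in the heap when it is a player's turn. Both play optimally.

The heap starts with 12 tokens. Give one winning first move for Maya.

Remove 1, leaving 11.

Label each position W (a win for the player to move) or L (a loss). A position with no legal move is L; any other position is W exactly when some move reaches an L, and L when every move reaches a W.
n=0: no move → L
n=1: W (go to 0, an L position)
n=2: L (sole option 1(W) is W)
n=3: W (go to 2, an L position)
n=4: L (sole option 3(W) is W)
n=5: W (go to 4, an L position)
n=6: W (go to 0, an L position)
n=7: L (options 6(W), 1(W) are all W)
n=8: W (go to 7, an L position)
n=9: L (options 8(W), 3(W) are all W)
n=10: W (go to 9, an L position)
n=11: L (options 10(W), 5(W) are all W)
n=12: W (go to 11, an L position)
From 12, the L positions reachable in one move are: 11.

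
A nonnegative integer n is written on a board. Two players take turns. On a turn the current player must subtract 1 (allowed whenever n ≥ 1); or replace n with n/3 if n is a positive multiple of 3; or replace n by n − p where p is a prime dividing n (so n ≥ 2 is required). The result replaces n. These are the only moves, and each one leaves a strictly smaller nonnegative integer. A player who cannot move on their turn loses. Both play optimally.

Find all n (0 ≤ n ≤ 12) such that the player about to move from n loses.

Label each position W (a win for the player to move) or L (a loss). A position with no legal move is L; any other position is W exactly when some move reaches an L, and L when every move reaches a W.
n=0: no move → L
n=1: can move to 0, which is L ⇒ W
n=2: can move to 0, which is L ⇒ W
n=3: can move to 0, which is L ⇒ W
n=4: moves to 2(W), 3(W); every one is W ⇒ L
n=5: can move to 0, which is L ⇒ W
n=6: can move to 4, which is L ⇒ W
n=7: can move to 0, which is L ⇒ W
n=8: moves to 6(W), 7(W); every one is W ⇒ L
n=9: can move to 8, which is L ⇒ W
n=10: can move to 8, which is L ⇒ W
n=11: can move to 0, which is L ⇒ W
n=12: can move to 4, which is L ⇒ W
Reading off the rows marked L gives the requested list; there are 3 such values of n.

0, 4, 8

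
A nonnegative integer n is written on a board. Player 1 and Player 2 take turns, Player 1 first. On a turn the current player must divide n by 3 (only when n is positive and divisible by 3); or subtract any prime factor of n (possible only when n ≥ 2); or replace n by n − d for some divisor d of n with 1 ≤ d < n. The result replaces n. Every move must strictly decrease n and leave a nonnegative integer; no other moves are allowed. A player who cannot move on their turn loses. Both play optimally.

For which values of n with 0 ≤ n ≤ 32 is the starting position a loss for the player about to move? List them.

Build the W/L table. Terminal = L. A non-terminal position is W if it has a move to some L; otherwise it is L.
n=0: no move → L
n=1: no move → L
n=2: W (go to 0, an L position)
n=3: W (go to 0, an L position)
n=4: L (options 2(W), 3(W) are all W)
n=5: W (go to 0, an L position)
n=6: W (go to 4, an L position)
n=7: W (go to 0, an L position)
n=8: W (go to 4, an L position)
n=9: L (options 3(W), 6(W), 8(W) are all W)
n=10: W (go to 9, an L position)
n=11: W (go to 0, an L position)
n=12: W (go to 4, an L position)
n=13: W (go to 0, an L position)
n=14: L (options 7(W), 12(W), 13(W) are all W)
n=15: W (go to 14, an L position)
n=16: W (go to 14, an L position)
n=17: W (go to 0, an L position)
n=18: W (go to 9, an L position)
n=19: W (go to 0, an L position)
n=20: L (options 10(W), 15(W), 16(W), 18(W), 19(W) are all W)
n=21: W (go to 14, an L position)
n=22: W (go to 20, an L position)
n=23: W (go to 0, an L position)
n=24: W (go to 20, an L position)
n=25: W (go to 20, an L position)
n=26: L (options 13(W), 24(W), 25(W) are all W)
n=27: W (go to 9, an L position)
n=28: W (go to 14, an L position)
n=29: W (go to 0, an L position)
n=30: W (go to 20, an L position)
n=31: W (go to 0, an L position)
n=32: L (options 16(W), 24(W), 28(W), 30(W), 31(W) are all W)
Reading off the rows marked L gives the requested list; there are 8 such values of n.

0, 1, 4, 9, 14, 20, 26, 32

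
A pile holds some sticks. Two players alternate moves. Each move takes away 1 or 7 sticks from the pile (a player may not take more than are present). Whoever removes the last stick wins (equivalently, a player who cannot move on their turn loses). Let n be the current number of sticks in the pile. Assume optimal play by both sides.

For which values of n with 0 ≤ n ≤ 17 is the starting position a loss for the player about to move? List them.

Build the W/L table. Terminal = L. A non-terminal position is W if it has a move to some L; otherwise it is L.
n=0: no move → L
n=1: reaches L-position 0 → W
n=2: only reaches 1(W), which is W → L
n=3: reaches L-position 2 → W
n=4: only reaches 3(W), which is W → L
n=5: reaches L-position 4 → W
n=6: only reaches 5(W), which is W → L
n=7: reaches L-position 6 → W
n=8: only reaches 7(W), 1(W), all W → L
n=9: reaches L-position 8 → W
n=10: only reaches 9(W), 3(W), all W → L
n=11: reaches L-position 10 → W
n=12: only reaches 11(W), 5(W), all W → L
n=13: reaches L-position 12 → W
n=14: only reaches 13(W), 7(W), all W → L
n=15: reaches L-position 14 → W
n=16: only reaches 15(W), 9(W), all W → L
n=17: reaches L-position 16 → W
Reading off the rows marked L gives the requested list; there are 9 such values of n.

0, 2, 4, 6, 8, 10, 12, 14, 16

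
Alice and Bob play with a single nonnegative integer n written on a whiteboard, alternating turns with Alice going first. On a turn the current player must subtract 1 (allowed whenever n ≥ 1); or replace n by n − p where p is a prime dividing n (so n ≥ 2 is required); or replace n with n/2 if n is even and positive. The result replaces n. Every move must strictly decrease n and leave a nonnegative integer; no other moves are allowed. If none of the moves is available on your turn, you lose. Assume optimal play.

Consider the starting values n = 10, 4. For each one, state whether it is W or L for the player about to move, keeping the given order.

Build the W/L table. Terminal = L. A non-terminal position is W if it has a move to some L; otherwise it is L.
n=0: no move → L
n=1: can move to 0, which is L ⇒ W
n=2: can move to 0, which is L ⇒ W
n=3: can move to 0, which is L ⇒ W
n=4: moves to 2(W), 3(W); every one is W ⇒ L
n=5: can move to 0, which is L ⇒ W
n=6: can move to 4, which is L ⇒ W
n=7: can move to 0, which is L ⇒ W
n=8: can move to 4, which is L ⇒ W
n=9: moves to 6(W), 8(W); every one is W ⇒ L
n=10: can move to 9, which is L ⇒ W

10: W, 4: L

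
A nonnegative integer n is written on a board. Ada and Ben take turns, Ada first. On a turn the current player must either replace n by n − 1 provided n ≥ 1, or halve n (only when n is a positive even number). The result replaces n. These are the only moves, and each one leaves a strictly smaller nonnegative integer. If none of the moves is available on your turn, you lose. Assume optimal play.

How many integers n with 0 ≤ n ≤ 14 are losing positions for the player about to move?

7

Label each position W (a win for the player to move) or L (a loss). A position with no legal move is L; any other position is W exactly when some move reaches an L, and L when every move reaches a W.
n=0: no move → L
n=1: →0(L), so W
n=2: →1(W) only, which is W, so L
n=3: →2(L), so W
n=4: →2(L), so W
n=5: →4(W) only, which is W, so L
n=6: →5(L), so W
n=7: →6(W) only, which is W, so L
n=8: →7(L), so W
n=9: →8(W) only, which is W, so L
n=10: →5(L), so W
n=11: →10(W) only, which is W, so L
n=12: →11(L), so W
n=13: →12(W) only, which is W, so L
n=14: →7(L), so W
L entries with 0 ≤ n ≤ 14: n = 0, 2, 5, 7, 9, 11, 13; that makes 7.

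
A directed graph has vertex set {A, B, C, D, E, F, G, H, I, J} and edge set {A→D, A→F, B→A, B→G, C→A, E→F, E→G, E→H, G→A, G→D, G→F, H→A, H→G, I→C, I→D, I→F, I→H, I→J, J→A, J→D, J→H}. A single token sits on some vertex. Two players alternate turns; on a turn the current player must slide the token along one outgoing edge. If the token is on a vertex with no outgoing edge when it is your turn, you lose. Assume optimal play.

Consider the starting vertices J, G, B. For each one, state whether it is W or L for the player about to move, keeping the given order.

Build the W/L table. Terminal = L. A non-terminal position is W if it has a move to some L; otherwise it is L.
Every edge goes from a vertex to one that appears earlier in the order F, D, A, G, B, H, E, J, C, I, so processing vertices in that order labels each vertex after all of its successors.
F: no outgoing edge → L
D: no outgoing edge → L
A: reaches L-position D → W
G: reaches L-position D → W
B: only reaches G(W), A(W), all W → L
H: only reaches G(W), A(W), all W → L
E: reaches L-position H → W
J: reaches L-position H → W
C: only reaches A(W), which is W → L
I: reaches L-position C → W

J: W, G: W, B: L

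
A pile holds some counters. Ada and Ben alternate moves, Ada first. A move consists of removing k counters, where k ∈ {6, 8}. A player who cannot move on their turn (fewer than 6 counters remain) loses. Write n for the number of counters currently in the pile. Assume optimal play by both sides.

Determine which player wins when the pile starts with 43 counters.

Compute win/loss labels from the base case upward. A position with no move is L. Any other position is W if it can reach an L in one move, else L.
n=0: no move → L
n=1: no move → L
n=2: no move → L
n=3: no move → L
n=4: no move → L
n=5: no move → L
n=6: reaches L-position 0 → W
n=7: reaches L-position 1 → W
n=8: reaches L-position 2 → W
n=9: reaches L-position 3 → W
n=10: reaches L-position 4 → W
n=11: reaches L-position 5 → W
n=12: reaches L-position 4 → W
n=13: reaches L-position 5 → W
n=14: only reaches 8(W), 6(W), all W → L
n=15: only reaches 9(W), 7(W), all W → L
n=16: only reaches 10(W), 8(W), all W → L
n=17: only reaches 11(W), 9(W), all W → L
n=18: only reaches 12(W), 10(W), all W → L
n=19: only reaches 13(W), 11(W), all W → L
n=20: reaches L-position 14 → W
n=21: reaches L-position 15 → W
n=22: reaches L-position 16 → W
n=23: reaches L-position 17 → W
n=24: reaches L-position 18 → W
n=25: reaches L-position 19 → W
n=26: reaches L-position 18 → W
n=27: reaches L-position 19 → W
n=28: only reaches 22(W), 20(W), all W → L
n=29: only reaches 23(W), 21(W), all W → L
n=30: only reaches 24(W), 22(W), all W → L
n=31: only reaches 25(W), 23(W), all W → L
n=32: only reaches 26(W), 24(W), all W → L
n=33: only reaches 27(W), 25(W), all W → L
n=34: reaches L-position 28 → W
n=35: reaches L-position 29 → W
n=36: reaches L-position 30 → W
n=37: reaches L-position 31 → W
n=38: reaches L-position 32 → W
n=39: reaches L-position 33 → W
n=40: reaches L-position 32 → W
n=41: reaches L-position 33 → W
n=42: only reaches 36(W), 34(W), all W → L
n=43: only reaches 37(W), 35(W), all W → L
Every move from 43 reaches a W position, so the mover loses.

Ben wins.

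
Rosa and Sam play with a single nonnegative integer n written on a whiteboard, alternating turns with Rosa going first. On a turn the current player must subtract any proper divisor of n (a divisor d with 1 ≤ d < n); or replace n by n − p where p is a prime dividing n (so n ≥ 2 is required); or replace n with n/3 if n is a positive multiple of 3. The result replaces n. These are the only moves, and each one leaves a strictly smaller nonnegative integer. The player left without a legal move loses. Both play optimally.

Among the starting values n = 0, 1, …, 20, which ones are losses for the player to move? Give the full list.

Compute win/loss labels from the base case upward. A position with no move is L. Any other position is W if it can reach an L in one move, else L.
n=0: no move → L
n=1: no move → L
n=2: W (go to 0, an L position)
n=3: W (go to 0, an L position)
n=4: L (options 2(W), 3(W) are all W)
n=5: W (go to 0, an L position)
n=6: W (go to 4, an L position)
n=7: W (go to 0, an L position)
n=8: W (go to 4, an L position)
n=9: L (options 3(W), 6(W), 8(W) are all W)
n=10: W (go to 9, an L position)
n=11: W (go to 0, an L position)
n=12: W (go to 4, an L position)
n=13: W (go to 0, an L position)
n=14: L (options 7(W), 12(W), 13(W) are all W)
n=15: W (go to 14, an L position)
n=16: W (go to 14, an L position)
n=17: W (go to 0, an L position)
n=18: W (go to 9, an L position)
n=19: W (go to 0, an L position)
n=20: L (options 10(W), 15(W), 16(W), 18(W), 19(W) are all W)
Reading off the rows marked L gives the requested list; there are 6 such values of n.

0, 1, 4, 9, 14, 20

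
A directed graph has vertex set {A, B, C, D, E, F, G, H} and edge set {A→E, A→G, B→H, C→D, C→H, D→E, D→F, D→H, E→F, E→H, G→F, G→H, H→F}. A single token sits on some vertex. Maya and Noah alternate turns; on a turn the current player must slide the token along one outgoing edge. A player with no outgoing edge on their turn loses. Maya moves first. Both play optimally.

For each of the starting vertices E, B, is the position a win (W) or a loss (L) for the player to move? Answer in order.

E: W, B: L

Compute win/loss labels from the base case upward. A position with no move is L. Any other position is W if it can reach an L in one move, else L.
Every edge goes from a vertex to one that appears earlier in the order F, H, E, D, G, A, C, B, so processing vertices in that order labels each vertex after all of its successors.
F: no outgoing edge → L
H: can move to F, which is L ⇒ W
E: can move to F, which is L ⇒ W
D: can move to F, which is L ⇒ W
G: can move to F, which is L ⇒ W
A: moves to G(W), E(W); every one is W ⇒ L
C: moves to D(W), H(W); every one is W ⇒ L
B: the only move is to H(W), a W ⇒ L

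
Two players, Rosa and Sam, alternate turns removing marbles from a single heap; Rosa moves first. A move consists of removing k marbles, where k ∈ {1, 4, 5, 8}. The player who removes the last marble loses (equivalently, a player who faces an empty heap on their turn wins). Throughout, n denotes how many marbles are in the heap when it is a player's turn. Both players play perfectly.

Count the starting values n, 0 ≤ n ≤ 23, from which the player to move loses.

Compute win/loss labels from the base case upward. A position with no move is W. Any other position is W if it can reach an L in one move, else L.
n=0: no move; the opponent has just taken the last marble and therefore loses → W
n=1: the only move is to 0(W), a W ⇒ L
n=2: can move to 1, which is L ⇒ W
n=3: the only move is to 2(W), a W ⇒ L
n=4: can move to 3, which is L ⇒ W
n=5: can move to 1, which is L ⇒ W
n=6: can move to 1, which is L ⇒ W
n=7: can move to 3, which is L ⇒ W
n=8: can move to 3, which is L ⇒ W
n=9: can move to 1, which is L ⇒ W
n=10: moves to 9(W), 6(W), 5(W), 2(W); every one is W ⇒ L
n=11: can move to 10, which is L ⇒ W
n=12: moves to 11(W), 8(W), 7(W), 4(W); every one is W ⇒ L
n=13: can move to 12, which is L ⇒ W
n=14: can move to 10, which is L ⇒ W
n=15: can move to 10, which is L ⇒ W
n=16: can move to 12, which is L ⇒ W
n=17: can move to 12, which is L ⇒ W
n=18: can move to 10, which is L ⇒ W
n=19: moves to 18(W), 15(W), 14(W), 11(W); every one is W ⇒ L
n=20: can move to 19, which is L ⇒ W
n=21: moves to 20(W), 17(W), 16(W), 13(W); every one is W ⇒ L
n=22: can move to 21, which is L ⇒ W
n=23: can move to 19, which is L ⇒ W
L entries with 0 ≤ n ≤ 23: n = 1, 3, 10, 12, 19, 21; that makes 6.

6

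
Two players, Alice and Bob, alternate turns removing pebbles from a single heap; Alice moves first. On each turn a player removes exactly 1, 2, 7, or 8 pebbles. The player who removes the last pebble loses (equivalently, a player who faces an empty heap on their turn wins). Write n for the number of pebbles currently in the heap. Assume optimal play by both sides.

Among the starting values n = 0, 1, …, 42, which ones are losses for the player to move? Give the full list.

Work bottom-up. With no move the player to move wins. Otherwise the position is W if at least one move leads to an L position for the opponent, and L if every move leads to a W.
n=0: no move; the opponent has just taken the last pebble and therefore loses → W
n=1: only reaches 0(W), which is W → L
n=2: reaches L-position 1 → W
n=3: reaches L-position 1 → W
n=4: only reaches 3(W), 2(W), all W → L
n=5: reaches L-position 4 → W
n=6: reaches L-position 4 → W
n=7: only reaches 6(W), 5(W), 0(W), all W → L
n=8: reaches L-position 7 → W
n=9: reaches L-position 7 → W
n=10: only reaches 9(W), 8(W), 3(W), 2(W), all W → L
n=11: reaches L-position 10 → W
n=12: reaches L-position 10 → W
n=13: only reaches 12(W), 11(W), 6(W), 5(W), all W → L
n=14: reaches L-position 13 → W
n=15: reaches L-position 13 → W
n=16: only reaches 15(W), 14(W), 9(W), 8(W), all W → L
n=17: reaches L-position 16 → W
n=18: reaches L-position 16 → W
n=19: only reaches 18(W), 17(W), 12(W), 11(W), all W → L
n=20: reaches L-position 19 → W
n=21: reaches L-position 19 → W
n=22: only reaches 21(W), 20(W), 15(W), 14(W), all W → L
n=23: reaches L-position 22 → W
n=24: reaches L-position 22 → W
n=25: only reaches 24(W), 23(W), 18(W), 17(W), all W → L
n=26: reaches L-position 25 → W
n=27: reaches L-position 25 → W
n=28: only reaches 27(W), 26(W), 21(W), 20(W), all W → L
n=29: reaches L-position 28 → W
n=30: reaches L-position 28 → W
n=31: only reaches 30(W), 29(W), 24(W), 23(W), all W → L
n=32: reaches L-position 31 → W
n=33: reaches L-position 31 → W
n=34: only reaches 33(W), 32(W), 27(W), 26(W), all W → L
n=35: reaches L-position 34 → W
n=36: reaches L-position 34 → W
n=37: only reaches 36(W), 35(W), 30(W), 29(W), all W → L
n=38: reaches L-position 37 → W
n=39: reaches L-position 37 → W
n=40: only reaches 39(W), 38(W), 33(W), 32(W), all W → L
n=41: reaches L-position 40 → W
n=42: reaches L-position 40 → W
The losing starting values of n are exactly the entries labelled L in this table (14 of them).

1, 4, 7, 10, 13, 16, 19, 22, 25, 28, 31, 34, 37, 40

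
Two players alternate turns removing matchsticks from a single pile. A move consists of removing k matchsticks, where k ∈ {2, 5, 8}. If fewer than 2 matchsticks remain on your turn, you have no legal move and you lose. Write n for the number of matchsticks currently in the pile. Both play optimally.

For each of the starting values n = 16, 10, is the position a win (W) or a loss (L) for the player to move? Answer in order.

Classify positions by backward induction: terminal positions (no move available) are L. From any other position, the mover wins iff some move reaches an L.
n=0: no move → L
n=1: no move → L
n=2: reaches L-position 0 → W
n=3: reaches L-position 1 → W
n=4: only reaches 2(W), which is W → L
n=5: reaches L-position 0 → W
n=6: reaches L-position 4 → W
n=7: only reaches 5(W), 2(W), all W → L
n=8: reaches L-position 0 → W
n=9: reaches L-position 7 → W
n=10: only reaches 8(W), 5(W), 2(W), all W → L
n=11: only reaches 9(W), 6(W), 3(W), all W → L
n=12: reaches L-position 10 → W
n=13: reaches L-position 11 → W
n=14: only reaches 12(W), 9(W), 6(W), all W → L
n=15: reaches L-position 10 → W
n=16: reaches L-position 14 → W

16: W, 10: L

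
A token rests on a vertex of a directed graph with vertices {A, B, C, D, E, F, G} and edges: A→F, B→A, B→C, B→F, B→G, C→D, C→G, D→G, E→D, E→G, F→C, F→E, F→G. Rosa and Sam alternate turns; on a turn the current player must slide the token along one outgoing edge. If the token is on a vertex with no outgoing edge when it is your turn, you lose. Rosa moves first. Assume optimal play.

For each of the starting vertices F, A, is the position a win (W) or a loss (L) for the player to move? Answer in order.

F: W, A: L

Compute win/loss labels from the base case upward. A position with no move is L. Any other position is W if it can reach an L in one move, else L.
Every edge goes from a vertex to one that appears earlier in the order G, D, E, C, F, A, B, so processing vertices in that order labels each vertex after all of its successors.
G: no outgoing edge → L
D: can move to G, which is L ⇒ W
E: can move to G, which is L ⇒ W
C: can move to G, which is L ⇒ W
F: can move to G, which is L ⇒ W
A: the only move is to F(W), a W ⇒ L
B: can move to A, which is L ⇒ W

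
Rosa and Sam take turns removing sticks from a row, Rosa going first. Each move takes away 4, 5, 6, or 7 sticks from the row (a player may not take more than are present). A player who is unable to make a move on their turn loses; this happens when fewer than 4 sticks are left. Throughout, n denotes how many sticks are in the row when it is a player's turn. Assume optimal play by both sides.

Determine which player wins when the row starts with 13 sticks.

Classify positions by backward induction: terminal positions (no move available) are L. From any other position, the mover wins iff some move reaches an L.
n=0: no move → L
n=1: no move → L
n=2: no move → L
n=3: no move → L
n=4: W (go to 0, an L position)
n=5: W (go to 1, an L position)
n=6: W (go to 2, an L position)
n=7: W (go to 3, an L position)
n=8: W (go to 3, an L position)
n=9: W (go to 3, an L position)
n=10: W (go to 3, an L position)
n=11: L (options 7(W), 6(W), 5(W), 4(W) are all W)
n=12: L (options 8(W), 7(W), 6(W), 5(W) are all W)
n=13: L (options 9(W), 8(W), 7(W), 6(W) are all W)
The starting position 13 is L: whatever Rosa does, the opponent receives a W position.

Sam wins.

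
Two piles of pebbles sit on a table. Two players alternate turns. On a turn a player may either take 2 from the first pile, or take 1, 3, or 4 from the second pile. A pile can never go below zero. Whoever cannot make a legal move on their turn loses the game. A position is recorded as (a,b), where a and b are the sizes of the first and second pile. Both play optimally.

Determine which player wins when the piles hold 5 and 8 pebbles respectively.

The first player wins.

Label each position W (a win for the player to move) or L (a loss). A position with no legal move is L; any other position is W exactly when some move reaches an L, and L when every move reaches a W.
No move ever increases a pile, so every position that can arise here has a ≤ 5 and b ≤ 8; it is enough to label the cells with 0 ≤ a ≤ 5 and 0 ≤ b ≤ 8.
Every move lowers a or b (never raises either), so fill the grid row by row in increasing a, and left to right within a row: each cell's successors are then already labelled.
      b=0  b=1  b=2  b=3  b=4  b=5  b=6  b=7  b=8
a=0:    L    W    L    W    W    W    W    L    W
a=1:    L    W    L    W    W    W    W    L    W
a=2:    W    L    W    L    W    W    W    W    L
a=3:    W    L    W    L    W    W    W    W    L
a=4:    L    W    L    W    W    W    W    L    W
a=5:    L    W    L    W    W    W    W    L    W
Cells with no legal move (terminal, hence L): (0,0), (1,0).
The remaining L cells, each justified by listing all of its moves:
(0,2): only reaches (0,1)(W), which is W → L
(0,7): only reaches (0,6)(W), (0,4)(W), (0,3)(W), all W → L
(1,2): only reaches (1,1)(W), which is W → L
(1,7): only reaches (1,6)(W), (1,4)(W), (1,3)(W), all W → L
(2,1): only reaches (0,1)(W), (2,0)(W), all W → L
(2,3): only reaches (0,3)(W), (2,2)(W), (2,0)(W), all W → L
(2,8): only reaches (0,8)(W), (2,7)(W), (2,5)(W), (2,4)(W), all W → L
(3,1): only reaches (1,1)(W), (3,0)(W), all W → L
(3,3): only reaches (1,3)(W), (3,2)(W), (3,0)(W), all W → L
(3,8): only reaches (1,8)(W), (3,7)(W), (3,5)(W), (3,4)(W), all W → L
(4,0): only reaches (2,0)(W), which is W → L
(4,2): only reaches (2,2)(W), (4,1)(W), all W → L
(4,7): only reaches (2,7)(W), (4,6)(W), (4,4)(W), (4,3)(W), all W → L
(5,0): only reaches (3,0)(W), which is W → L
(5,2): only reaches (3,2)(W), (5,1)(W), all W → L
(5,7): only reaches (3,7)(W), (5,6)(W), (5,4)(W), (5,3)(W), all W → L
Every other cell has at least one move into one of the L cells above, so it is W.
The starting position (5,8) is W: the player to move should move to (3,8), handing over an L position.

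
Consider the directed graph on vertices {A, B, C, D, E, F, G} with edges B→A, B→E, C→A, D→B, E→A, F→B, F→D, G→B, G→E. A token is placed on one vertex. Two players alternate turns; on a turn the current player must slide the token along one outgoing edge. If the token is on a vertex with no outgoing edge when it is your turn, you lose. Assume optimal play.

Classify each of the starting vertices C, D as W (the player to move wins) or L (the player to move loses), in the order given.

Compute win/loss labels from the base case upward. A position with no move is L. Any other position is W if it can reach an L in one move, else L.
Every edge goes from a vertex to one that appears earlier in the order A, E, B, D, F, G, C, so processing vertices in that order labels each vertex after all of its successors.
A: no outgoing edge → L
E: →A(L), so W
B: →A(L), so W
D: →B(W) only, which is W, so L
F: →D(L), so W
G: →B(W), E(W) — all W, so L
C: →A(L), so W

C: W, D: L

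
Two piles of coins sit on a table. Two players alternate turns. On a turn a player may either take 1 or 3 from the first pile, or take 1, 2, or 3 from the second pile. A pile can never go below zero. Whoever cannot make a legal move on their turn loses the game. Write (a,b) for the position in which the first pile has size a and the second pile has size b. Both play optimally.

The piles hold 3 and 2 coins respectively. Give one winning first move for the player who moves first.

Move to (3,1).

Classify positions by backward induction: terminal positions (no move available) are L. From any other position, the mover wins iff some move reaches an L.
No move ever increases a pile, so every position that can arise here has a ≤ 3 and b ≤ 2; it is enough to label the cells with 0 ≤ a ≤ 3 and 0 ≤ b ≤ 2.
Every move lowers a or b (never raises either), so fill the grid row by row in increasing a, and left to right within a row: each cell's successors are then already labelled.
      b=0  b=1  b=2
a=0:    L    W    W
a=1:    W    L    W
a=2:    L    W    W
a=3:    W    L    W
Cells with no legal move (terminal, hence L): (0,0).
The remaining L cells, each justified by listing all of its moves:
(1,1): only reaches (0,1)(W), (1,0)(W), all W → L
(2,0): only reaches (1,0)(W), which is W → L
(3,1): only reaches (2,1)(W), (0,1)(W), (3,0)(W), all W → L
Every other cell has at least one move into one of the L cells above, so it is W.
From (3,2), the L positions reachable in one move are: (3,1).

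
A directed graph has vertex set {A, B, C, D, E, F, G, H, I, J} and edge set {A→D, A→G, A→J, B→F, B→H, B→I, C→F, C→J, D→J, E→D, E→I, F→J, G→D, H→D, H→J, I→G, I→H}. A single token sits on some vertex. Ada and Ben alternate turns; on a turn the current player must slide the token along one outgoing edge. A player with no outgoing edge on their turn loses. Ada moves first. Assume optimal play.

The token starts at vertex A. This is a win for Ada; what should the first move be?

Classify positions by backward induction: terminal positions (no move available) are L. From any other position, the mover wins iff some move reaches an L.
Every edge goes from a vertex to one that appears earlier in the order J, D, G, A, H, F, I, C, E, B, so processing vertices in that order labels each vertex after all of its successors.
J: no outgoing edge → L
D: reaches L-position J → W
G: only reaches D(W), which is W → L
A: reaches L-position G → W
H: reaches L-position J → W
F: reaches L-position J → W
I: reaches L-position G → W
C: reaches L-position J → W
E: only reaches I(W), D(W), all W → L
B: only reaches I(W), F(W), H(W), all W → L
From A, the L positions reachable in one move are: G, J. Any move reaching one of these is winning.

Move to G.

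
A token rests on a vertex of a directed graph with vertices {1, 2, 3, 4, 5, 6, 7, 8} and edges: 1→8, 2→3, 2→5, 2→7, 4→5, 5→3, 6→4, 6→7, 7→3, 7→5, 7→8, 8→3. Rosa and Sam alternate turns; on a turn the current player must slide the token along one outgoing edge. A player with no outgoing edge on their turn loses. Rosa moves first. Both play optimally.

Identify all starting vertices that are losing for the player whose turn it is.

Label each position W (a win for the player to move) or L (a loss). A position with no legal move is L; any other position is W exactly when some move reaches an L, and L when every move reaches a W.
Every edge goes from a vertex to one that appears earlier in the order 3, 8, 5, 7, 4, 6, 2, 1, so processing vertices in that order labels each vertex after all of its successors.
3: no outgoing edge → L
8: →3(L), so W
5: →3(L), so W
7: →3(L), so W
4: →5(W) only, which is W, so L
6: →4(L), so W
2: →3(L), so W
1: →8(W) only, which is W, so L
The losing starting vertices are exactly the entries labelled L in this table (3 of them).

1, 3, 4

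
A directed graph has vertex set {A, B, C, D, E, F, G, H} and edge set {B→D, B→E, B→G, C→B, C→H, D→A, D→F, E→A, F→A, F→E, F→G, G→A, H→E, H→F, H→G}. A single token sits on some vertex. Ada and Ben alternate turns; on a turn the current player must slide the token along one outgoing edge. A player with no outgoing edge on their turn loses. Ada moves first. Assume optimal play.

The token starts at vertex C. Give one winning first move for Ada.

Positions with no move are L. A position that does have a move is losing for the player to move precisely when every available move leads to a winning position for the opponent. Fill in the labels:
Every edge goes from a vertex to one that appears earlier in the order A, G, E, F, D, B, H, C, so processing vertices in that order labels each vertex after all of its successors.
A: no outgoing edge → L
G: W (go to A, an L position)
E: W (go to A, an L position)
F: W (go to A, an L position)
D: W (go to A, an L position)
B: L (options D(W), E(W), G(W) are all W)
H: L (options F(W), E(W), G(W) are all W)
C: W (go to H, an L position)
From C, the L positions reachable in one move are: H, B. Any move reaching one of these is winning.

Move to H.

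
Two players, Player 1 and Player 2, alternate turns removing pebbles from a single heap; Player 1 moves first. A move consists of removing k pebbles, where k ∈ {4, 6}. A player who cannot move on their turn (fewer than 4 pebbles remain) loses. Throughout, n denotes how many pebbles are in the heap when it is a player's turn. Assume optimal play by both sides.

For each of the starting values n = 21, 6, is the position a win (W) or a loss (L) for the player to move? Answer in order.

21: L, 6: W

Build the W/L table. Terminal = L. A non-terminal position is W if it has a move to some L; otherwise it is L.
n=0: no move → L
n=1: no move → L
n=2: no move → L
n=3: no move → L
n=4: W (go to 0, an L position)
n=5: W (go to 1, an L position)
n=6: W (go to 2, an L position)
n=7: W (go to 3, an L position)
n=8: W (go to 2, an L position)
n=9: W (go to 3, an L position)
n=10: L (options 6(W), 4(W) are all W)
n=11: L (options 7(W), 5(W) are all W)
n=12: L (options 8(W), 6(W) are all W)
n=13: L (options 9(W), 7(W) are all W)
n=14: W (go to 10, an L position)
n=15: W (go to 11, an L position)
n=16: W (go to 12, an L position)
n=17: W (go to 13, an L position)
n=18: W (go to 12, an L position)
n=19: W (go to 13, an L position)
n=20: L (options 16(W), 14(W) are all W)
n=21: L (options 17(W), 15(W) are all W)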